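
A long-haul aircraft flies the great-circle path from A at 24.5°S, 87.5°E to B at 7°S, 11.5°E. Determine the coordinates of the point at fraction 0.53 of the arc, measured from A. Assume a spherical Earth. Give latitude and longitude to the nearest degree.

≈ 19°S, 45°E

Convert each endpoint to a unit vector on the sphere (x = cos φ cos λ, y = cos φ sin λ, z = sin φ).
The central angle between the endpoints is δ = arccos(p₁·p₂) ≈ 1.298 rad (74.4°).
Interpolate at f = 0.53 with slerp weights a = sin((1−f)δ)/sin δ ≈ 0.595, b = sin(fδ)/sin δ ≈ 0.659.
p = a·p₁ + b·p₂ ≈ (0.665, 0.671, -0.327); φ = arcsin(p_z) ≈ -19.09°, λ = atan2(p_y, p_x) ≈ 45.28°.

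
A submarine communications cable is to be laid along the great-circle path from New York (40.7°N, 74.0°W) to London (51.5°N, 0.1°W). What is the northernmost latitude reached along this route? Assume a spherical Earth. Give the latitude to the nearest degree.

The great circle lies in the plane with unit normal n̂ = (p₁ × p₂)/|p₁ × p₂|.
Here n̂_z ≈ +0.591; the vertex latitude is φ_max = arccos|n̂_z| ≈ 53.8°.
Check via Clairaut: cos φ_max = |cos φ₁| · sin C = cos(40.7°)·sin(51.2°) ≈ 0.591, again giving ≈ 53.8°.

≈ 54°N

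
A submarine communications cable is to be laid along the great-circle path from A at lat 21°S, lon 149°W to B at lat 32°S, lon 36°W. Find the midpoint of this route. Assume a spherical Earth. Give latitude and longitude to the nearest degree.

Write both endpoints as unit vectors p₁, p₂ with components (cos φ cos λ, cos φ sin λ, sin φ).
The central angle between the endpoints is δ = arccos(p₁·p₂) ≈ 1.691 rad (96.9°).
Interpolate at f = 1/2 with slerp weights a = sin((1−f)δ)/sin δ ≈ 0.754, b = sin(fδ)/sin δ ≈ 0.754.
p = a·p₁ + b·p₂ ≈ (-0.086, -0.738, -0.669); φ = arcsin(p_z) ≈ -42.02°, λ = atan2(p_y, p_x) ≈ -96.65°.

≈ lat 42°S, lon 97°W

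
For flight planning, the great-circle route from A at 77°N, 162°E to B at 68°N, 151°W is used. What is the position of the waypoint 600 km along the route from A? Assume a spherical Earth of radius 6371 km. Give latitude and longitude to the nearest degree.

Convert each endpoint to a unit vector on the sphere (x = cos φ cos λ, y = cos φ sin λ, z = sin φ).
The central angle between the endpoints is δ = arccos(p₁·p₂) ≈ 0.281 rad (16.1°). The total great-circle distance is δ·R ≈ 0.281 × 6371 ≈ 1788 km, so the target fraction is f = 600/1788 ≈ 0.336.
Interpolate at f ≈ 0.336 with slerp weights a = sin((1−f)δ)/sin δ ≈ 0.669, b = sin(fδ)/sin δ ≈ 0.340.
p = a·p₁ + b·p₂ ≈ (-0.254, -0.015, 0.967); φ = arcsin(p_z) ≈ 75.23°, λ = atan2(p_y, p_x) ≈ -176.59°.

≈ 75°N, 177°W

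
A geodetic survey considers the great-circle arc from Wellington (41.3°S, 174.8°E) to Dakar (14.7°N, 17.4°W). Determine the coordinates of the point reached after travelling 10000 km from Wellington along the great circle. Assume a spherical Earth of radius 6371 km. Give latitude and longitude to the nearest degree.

Write both endpoints as unit vectors p₁, p₂ with components (cos φ cos λ, cos φ sin λ, sin φ).
The central angle between the endpoints is δ = arccos(p₁·p₂) ≈ 2.642 rad (151.4°). The total great-circle distance is δ·R ≈ 2.642 × 6371 ≈ 16832 km, so the target fraction is f = 10000/16832 ≈ 0.594.
Interpolate at f ≈ 0.594 with slerp weights a = sin((1−f)δ)/sin δ ≈ 1.833, b = sin(fδ)/sin δ ≈ 2.087.
p = a·p₁ + b·p₂ ≈ (0.555, -0.479, -0.680); φ = arcsin(p_z) ≈ -42.86°, λ = atan2(p_y, p_x) ≈ -40.79°.

≈ (43°S, 41°W)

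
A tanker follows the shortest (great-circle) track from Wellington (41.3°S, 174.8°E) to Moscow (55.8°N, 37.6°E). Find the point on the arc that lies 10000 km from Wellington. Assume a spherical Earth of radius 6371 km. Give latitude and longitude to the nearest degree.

≈ (30°N, 116°E)

Convert each endpoint to a unit vector on the sphere (x = cos φ cos λ, y = cos φ sin λ, z = sin φ).
The central angle between the endpoints is δ = arccos(p₁·p₂) ≈ 2.598 rad (148.8°). The total great-circle distance is δ·R ≈ 2.598 × 6371 ≈ 16550 km, so the target fraction is f = 10000/16550 ≈ 0.604.
Interpolate at f ≈ 0.604 with slerp weights a = sin((1−f)δ)/sin δ ≈ 1.655, b = sin(fδ)/sin δ ≈ 1.933.
p = a·p₁ + b·p₂ ≈ (-0.378, 0.775, 0.506); φ = arcsin(p_z) ≈ 30.41°, λ = atan2(p_y, p_x) ≈ 115.96°.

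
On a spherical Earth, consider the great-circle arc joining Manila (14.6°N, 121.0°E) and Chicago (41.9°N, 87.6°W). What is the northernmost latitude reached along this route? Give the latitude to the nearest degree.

≈ 67°N

The great circle lies in the plane with unit normal n̂ = (p₁ × p₂)/|p₁ × p₂|.
Here n̂_z ≈ +0.389; the vertex latitude is φ_max = arccos|n̂_z| ≈ 67.1°.
Check via Clairaut: cos φ_max = |cos φ₁| · sin C = cos(14.6°)·sin(23.7°) ≈ 0.389, again giving ≈ 67.1°.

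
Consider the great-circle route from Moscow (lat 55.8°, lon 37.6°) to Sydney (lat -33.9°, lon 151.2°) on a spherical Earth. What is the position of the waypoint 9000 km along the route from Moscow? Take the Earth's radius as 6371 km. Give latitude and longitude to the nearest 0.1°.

From cos δ = sin φ₁ sin φ₂ + cos φ₁ cos φ₂ cos Δλ, the central angle is δ ≈ 2.276 rad (130.4°). The total great-circle distance is δ·R ≈ 2.276 × 6371 ≈ 14499 km, so the target fraction is f = 9000/14499 ≈ 0.621.
Interpolate at f ≈ 0.621 with slerp weights a = sin((1−f)δ)/sin δ ≈ 0.998, b = sin(fδ)/sin δ ≈ 1.297.
p = a·p₁ + b·p₂ ≈ (-0.499, 0.861, 0.102); φ = arcsin(p_z) ≈ 5.86°, λ = atan2(p_y, p_x) ≈ 120.09°.

≈ lat 5.9°, lon 120.1°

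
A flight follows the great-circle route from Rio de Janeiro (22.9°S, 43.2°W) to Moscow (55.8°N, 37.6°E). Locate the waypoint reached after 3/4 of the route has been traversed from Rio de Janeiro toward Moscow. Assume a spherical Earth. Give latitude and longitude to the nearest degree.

Write both endpoints as unit vectors p₁, p₂ with components (cos φ cos λ, cos φ sin λ, sin φ).
The central angle between the endpoints is δ = arccos(p₁·p₂) ≈ 1.812 rad (103.8°).
Interpolate at f = 3/4 with slerp weights a = sin((1−f)δ)/sin δ ≈ 0.451, b = sin(fδ)/sin δ ≈ 1.007.
p = a·p₁ + b·p₂ ≈ (0.751, 0.061, 0.657); φ = arcsin(p_z) ≈ 41.10°, λ = atan2(p_y, p_x) ≈ 4.65°.

≈ 41°N, 5°E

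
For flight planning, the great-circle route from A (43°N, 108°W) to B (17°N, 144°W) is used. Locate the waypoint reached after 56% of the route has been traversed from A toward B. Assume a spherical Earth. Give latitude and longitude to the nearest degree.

≈ (30°N, 131°W)

Write both endpoints as unit vectors p₁, p₂ with components (cos φ cos λ, cos φ sin λ, sin φ).
The central angle between the endpoints is δ = arccos(p₁·p₂) ≈ 0.699 rad (40.1°).
Interpolate at f = 0.56 with slerp weights a = sin((1−f)δ)/sin δ ≈ 0.471, b = sin(fδ)/sin δ ≈ 0.593.
p = a·p₁ + b·p₂ ≈ (-0.565, -0.661, 0.494); φ = arcsin(p_z) ≈ 29.62°, λ = atan2(p_y, p_x) ≈ -130.55°.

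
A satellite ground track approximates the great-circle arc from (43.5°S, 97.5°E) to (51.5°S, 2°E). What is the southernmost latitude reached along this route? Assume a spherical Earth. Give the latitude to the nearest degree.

The great circle lies in the plane with unit normal n̂ = (p₁ × p₂)/|p₁ × p₂|.
Here n̂_z ≈ -0.517; the vertex latitude is φ_max = arccos|n̂_z| ≈ 58.8°.
Check via Clairaut: cos φ_max = |cos φ₁| · sin C = cos(43.5°)·sin(134.5°) ≈ 0.517, again giving ≈ 58.8°.

≈ 59°S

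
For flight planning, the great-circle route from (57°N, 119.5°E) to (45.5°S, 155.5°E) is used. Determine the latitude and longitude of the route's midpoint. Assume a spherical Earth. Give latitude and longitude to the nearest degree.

≈ (6°N, 140°E)

From cos δ = sin φ₁ sin φ₂ + cos φ₁ cos φ₂ cos Δλ, the central angle is δ ≈ 1.864 rad (106.8°).
Interpolate at f = 1/2 with slerp weights a = sin((1−f)δ)/sin δ ≈ 0.839, b = sin(fδ)/sin δ ≈ 0.839.
p = a·p₁ + b·p₂ ≈ (-0.760, 0.641, 0.105); φ = arcsin(p_z) ≈ 6.04°, λ = atan2(p_y, p_x) ≈ 139.83°.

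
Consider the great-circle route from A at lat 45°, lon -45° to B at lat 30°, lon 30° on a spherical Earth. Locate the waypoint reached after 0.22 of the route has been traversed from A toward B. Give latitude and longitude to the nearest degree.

≈ lat 46°, lon -26°

Convert each endpoint to a unit vector on the sphere (x = cos φ cos λ, y = cos φ sin λ, z = sin φ).
The central angle between the endpoints is δ = arccos(p₁·p₂) ≈ 1.033 rad (59.2°).
Interpolate at f = 0.22 with slerp weights a = sin((1−f)δ)/sin δ ≈ 0.840, b = sin(fδ)/sin δ ≈ 0.262.
p = a·p₁ + b·p₂ ≈ (0.617, -0.306, 0.725); φ = arcsin(p_z) ≈ 46.48°, λ = atan2(p_y, p_x) ≈ -26.42°.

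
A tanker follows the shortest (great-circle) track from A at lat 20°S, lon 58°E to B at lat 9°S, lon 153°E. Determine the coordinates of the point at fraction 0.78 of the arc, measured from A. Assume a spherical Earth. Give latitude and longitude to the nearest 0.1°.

Convert each endpoint to a unit vector on the sphere (x = cos φ cos λ, y = cos φ sin λ, z = sin φ).
The central angle between the endpoints is δ = arccos(p₁·p₂) ≈ 1.598 rad (91.6°).
Interpolate at f = 0.78 with slerp weights a = sin((1−f)δ)/sin δ ≈ 0.345, b = sin(fδ)/sin δ ≈ 0.948.
p = a·p₁ + b·p₂ ≈ (-0.663, 0.700, -0.266); φ = arcsin(p_z) ≈ -15.44°, λ = atan2(p_y, p_x) ≈ 133.45°.

≈ lat 15.4°S, lon 133.5°E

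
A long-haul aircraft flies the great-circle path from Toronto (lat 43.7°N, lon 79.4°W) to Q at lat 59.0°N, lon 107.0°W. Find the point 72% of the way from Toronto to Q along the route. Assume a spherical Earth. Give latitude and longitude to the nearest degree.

Convert each endpoint to a unit vector on the sphere (x = cos φ cos λ, y = cos φ sin λ, z = sin φ).
The central angle between the endpoints is δ = arccos(p₁·p₂) ≈ 0.397 rad (22.8°).
Interpolate at f = 0.72 with slerp weights a = sin((1−f)δ)/sin δ ≈ 0.287, b = sin(fδ)/sin δ ≈ 0.729.
p = a·p₁ + b·p₂ ≈ (-0.072, -0.563, 0.823); φ = arcsin(p_z) ≈ 55.42°, λ = atan2(p_y, p_x) ≈ -97.25°.

≈ lat 55°N, lon 97°W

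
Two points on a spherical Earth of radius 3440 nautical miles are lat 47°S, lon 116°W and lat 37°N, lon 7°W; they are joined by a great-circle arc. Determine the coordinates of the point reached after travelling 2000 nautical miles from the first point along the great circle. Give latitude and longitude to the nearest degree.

Write both endpoints as unit vectors p₁, p₂ with components (cos φ cos λ, cos φ sin λ, sin φ).
The central angle between the endpoints is δ = arccos(p₁·p₂) ≈ 2.236 rad (128.1°). The total great-circle distance is δ·R ≈ 2.236 × 3440 ≈ 7693 nmi, so the target fraction is f = 2000/7693 ≈ 0.260.
Interpolate at f ≈ 0.260 with slerp weights a = sin((1−f)δ)/sin δ ≈ 1.267, b = sin(fδ)/sin δ ≈ 0.698.
p = a·p₁ + b·p₂ ≈ (0.175, -0.844, -0.506); φ = arcsin(p_z) ≈ -30.42°, λ = atan2(p_y, p_x) ≈ -78.31°.

≈ lat 30°S, lon 78°W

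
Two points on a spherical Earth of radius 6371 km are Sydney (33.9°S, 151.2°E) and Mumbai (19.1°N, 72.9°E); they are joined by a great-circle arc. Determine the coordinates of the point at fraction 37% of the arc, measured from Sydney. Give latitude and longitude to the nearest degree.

≈ (17°S, 119°E)

Write both endpoints as unit vectors p₁, p₂ with components (cos φ cos λ, cos φ sin λ, sin φ).
The central angle between the endpoints is δ = arccos(p₁·p₂) ≈ 1.594 rad (91.3°).
Interpolate at f = 0.37 with slerp weights a = sin((1−f)δ)/sin δ ≈ 0.844, b = sin(fδ)/sin δ ≈ 0.556.
p = a·p₁ + b·p₂ ≈ (-0.459, 0.840, -0.289); φ = arcsin(p_z) ≈ -16.78°, λ = atan2(p_y, p_x) ≈ 118.67°.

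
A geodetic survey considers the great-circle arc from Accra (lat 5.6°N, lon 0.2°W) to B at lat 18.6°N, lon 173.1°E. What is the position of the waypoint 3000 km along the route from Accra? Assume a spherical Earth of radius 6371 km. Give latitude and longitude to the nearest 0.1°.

Convert each endpoint to a unit vector on the sphere (x = cos φ cos λ, y = cos φ sin λ, z = sin φ).
The central angle between the endpoints is δ = arccos(p₁·p₂) ≈ 2.704 rad (154.9°). The total great-circle distance is δ·R ≈ 2.704 × 6371 ≈ 17226 km, so the target fraction is f = 3000/17226 ≈ 0.174.
Interpolate at f ≈ 0.174 with slerp weights a = sin((1−f)δ)/sin δ ≈ 1.860, b = sin(fδ)/sin δ ≈ 1.070.
p = a·p₁ + b·p₂ ≈ (0.845, 0.115, 0.523); φ = arcsin(p_z) ≈ 31.52°, λ = atan2(p_y, p_x) ≈ 7.78°.

≈ lat 31.5°N, lon 7.8°E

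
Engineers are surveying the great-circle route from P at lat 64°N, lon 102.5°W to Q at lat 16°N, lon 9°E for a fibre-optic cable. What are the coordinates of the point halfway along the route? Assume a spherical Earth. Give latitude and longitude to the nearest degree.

≈ lat 53°N, lon 18°W

Write both endpoints as unit vectors p₁, p₂ with components (cos φ cos λ, cos φ sin λ, sin φ).
The central angle between the endpoints is δ = arccos(p₁·p₂) ≈ 1.477 rad (84.6°).
Interpolate at f = 1/2 with slerp weights a = sin((1−f)δ)/sin δ ≈ 0.676, b = sin(fδ)/sin δ ≈ 0.676.
p = a·p₁ + b·p₂ ≈ (0.578, -0.188, 0.794); φ = arcsin(p_z) ≈ 52.58°, λ = atan2(p_y, p_x) ≈ -18.00°.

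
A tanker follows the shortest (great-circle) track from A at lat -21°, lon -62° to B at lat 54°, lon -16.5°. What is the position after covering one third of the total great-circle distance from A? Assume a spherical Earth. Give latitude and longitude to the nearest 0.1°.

From cos δ = sin φ₁ sin φ₂ + cos φ₁ cos φ₂ cos Δλ, the central angle is δ ≈ 1.476 rad (84.6°).
Interpolate at f = 1/3 with slerp weights a = sin((1−f)δ)/sin δ ≈ 0.836, b = sin(fδ)/sin δ ≈ 0.475.
p = a·p₁ + b·p₂ ≈ (0.634, -0.769, 0.084); φ = arcsin(p_z) ≈ 4.83°, λ = atan2(p_y, p_x) ≈ -50.48°.

≈ lat 4.8°, lon -50.5°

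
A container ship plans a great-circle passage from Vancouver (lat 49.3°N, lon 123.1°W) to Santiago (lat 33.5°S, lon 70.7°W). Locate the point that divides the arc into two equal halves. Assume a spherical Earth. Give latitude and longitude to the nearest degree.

Write both endpoints as unit vectors p₁, p₂ with components (cos φ cos λ, cos φ sin λ, sin φ).
The central angle between the endpoints is δ = arccos(p₁·p₂) ≈ 1.658 rad (95.0°).
Interpolate at f = 1/2 with slerp weights a = sin((1−f)δ)/sin δ ≈ 0.740, b = sin(fδ)/sin δ ≈ 0.740.
p = a·p₁ + b·p₂ ≈ (-0.060, -0.986, 0.153); φ = arcsin(p_z) ≈ 8.78°, λ = atan2(p_y, p_x) ≈ -93.46°.

≈ lat 9°N, lon 93°W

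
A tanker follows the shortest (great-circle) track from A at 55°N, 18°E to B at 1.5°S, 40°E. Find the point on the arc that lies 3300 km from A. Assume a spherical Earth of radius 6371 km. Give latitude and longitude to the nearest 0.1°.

≈ 27.1°N, 32.0°E

Write both endpoints as unit vectors p₁, p₂ with components (cos φ cos λ, cos φ sin λ, sin φ).
The central angle between the endpoints is δ = arccos(p₁·p₂) ≈ 1.035 rad (59.3°). The total great-circle distance is δ·R ≈ 1.035 × 6371 ≈ 6597 km, so the target fraction is f = 3300/6597 ≈ 0.500.
Interpolate at f ≈ 0.500 with slerp weights a = sin((1−f)δ)/sin δ ≈ 0.575, b = sin(fδ)/sin δ ≈ 0.576.
p = a·p₁ + b·p₂ ≈ (0.755, 0.472, 0.456); φ = arcsin(p_z) ≈ 27.13°, λ = atan2(p_y, p_x) ≈ 32.02°.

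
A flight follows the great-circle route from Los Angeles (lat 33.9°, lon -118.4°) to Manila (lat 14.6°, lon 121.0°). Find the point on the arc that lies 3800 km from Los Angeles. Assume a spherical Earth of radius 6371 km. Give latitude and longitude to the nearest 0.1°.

≈ lat 44.1°, lon -160.9°

From cos δ = sin φ₁ sin φ₂ + cos φ₁ cos φ₂ cos Δλ, the central angle is δ ≈ 1.842 rad (105.6°). The total great-circle distance is δ·R ≈ 1.842 × 6371 ≈ 11738 km, so the target fraction is f = 3800/11738 ≈ 0.324.
Interpolate at f ≈ 0.324 with slerp weights a = sin((1−f)δ)/sin δ ≈ 0.984, b = sin(fδ)/sin δ ≈ 0.583.
p = a·p₁ + b·p₂ ≈ (-0.679, -0.235, 0.696); φ = arcsin(p_z) ≈ 44.08°, λ = atan2(p_y, p_x) ≈ -160.94°.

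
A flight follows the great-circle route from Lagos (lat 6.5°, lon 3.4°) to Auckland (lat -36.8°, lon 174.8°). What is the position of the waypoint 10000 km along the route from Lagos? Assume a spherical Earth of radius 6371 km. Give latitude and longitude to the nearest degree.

≈ lat -75°, lon 68°

Write both endpoints as unit vectors p₁, p₂ with components (cos φ cos λ, cos φ sin λ, sin φ).
The central angle between the endpoints is δ = arccos(p₁·p₂) ≈ 2.595 rad (148.7°). The total great-circle distance is δ·R ≈ 2.595 × 6371 ≈ 16535 km, so the target fraction is f = 10000/16535 ≈ 0.605.
Interpolate at f ≈ 0.605 with slerp weights a = sin((1−f)δ)/sin δ ≈ 1.646, b = sin(fδ)/sin δ ≈ 1.925.
p = a·p₁ + b·p₂ ≈ (0.097, 0.237, -0.967); φ = arcsin(p_z) ≈ -75.17°, λ = atan2(p_y, p_x) ≈ 67.62°.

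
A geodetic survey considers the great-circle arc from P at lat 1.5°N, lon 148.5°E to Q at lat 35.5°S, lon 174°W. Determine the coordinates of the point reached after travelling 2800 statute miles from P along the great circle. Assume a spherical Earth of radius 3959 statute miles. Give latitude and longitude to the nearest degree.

≈ lat 29°S, lon 177°E

Write both endpoints as unit vectors p₁, p₂ with components (cos φ cos λ, cos φ sin λ, sin φ).
The central angle between the endpoints is δ = arccos(p₁·p₂) ≈ 0.889 rad (50.9°). The total great-circle distance is δ·R ≈ 0.889 × 3959 ≈ 3518 mi, so the target fraction is f = 2800/3518 ≈ 0.796.
Interpolate at f ≈ 0.796 with slerp weights a = sin((1−f)δ)/sin δ ≈ 0.232, b = sin(fδ)/sin δ ≈ 0.837.
p = a·p₁ + b·p₂ ≈ (-0.876, 0.050, -0.480); φ = arcsin(p_z) ≈ -28.69°, λ = atan2(p_y, p_x) ≈ 176.72°.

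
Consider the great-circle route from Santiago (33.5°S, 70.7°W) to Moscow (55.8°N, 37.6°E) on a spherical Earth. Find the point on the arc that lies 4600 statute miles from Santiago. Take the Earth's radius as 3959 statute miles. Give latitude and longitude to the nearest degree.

Convert each endpoint to a unit vector on the sphere (x = cos φ cos λ, y = cos φ sin λ, z = sin φ).
The central angle between the endpoints is δ = arccos(p₁·p₂) ≈ 2.219 rad (127.1°). The total great-circle distance is δ·R ≈ 2.219 × 3959 ≈ 8785 mi, so the target fraction is f = 4600/8785 ≈ 0.524.
Interpolate at f ≈ 0.524 with slerp weights a = sin((1−f)δ)/sin δ ≈ 1.092, b = sin(fδ)/sin δ ≈ 1.151.
p = a·p₁ + b·p₂ ≈ (0.814, -0.465, 0.349); φ = arcsin(p_z) ≈ 20.43°, λ = atan2(p_y, p_x) ≈ -29.75°.

≈ 20°N, 30°W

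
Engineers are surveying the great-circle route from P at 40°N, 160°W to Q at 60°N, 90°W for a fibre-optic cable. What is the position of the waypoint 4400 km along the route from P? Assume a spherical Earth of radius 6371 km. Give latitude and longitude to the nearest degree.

≈ 60°N, 104°W

Convert each endpoint to a unit vector on the sphere (x = cos φ cos λ, y = cos φ sin λ, z = sin φ).
The central angle between the endpoints is δ = arccos(p₁·p₂) ≈ 0.813 rad (46.6°). The total great-circle distance is δ·R ≈ 0.813 × 6371 ≈ 5177 km, so the target fraction is f = 4400/5177 ≈ 0.850.
Interpolate at f ≈ 0.850 with slerp weights a = sin((1−f)δ)/sin δ ≈ 0.167, b = sin(fδ)/sin δ ≈ 0.877.
p = a·p₁ + b·p₂ ≈ (-0.121, -0.483, 0.868); φ = arcsin(p_z) ≈ 60.17°, λ = atan2(p_y, p_x) ≈ -104.03°.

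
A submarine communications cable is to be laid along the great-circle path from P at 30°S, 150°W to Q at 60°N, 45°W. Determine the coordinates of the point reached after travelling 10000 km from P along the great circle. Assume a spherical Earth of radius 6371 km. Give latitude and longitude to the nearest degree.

≈ 45°N, 95°W

From cos δ = sin φ₁ sin φ₂ + cos φ₁ cos φ₂ cos Δλ, the central angle is δ ≈ 2.147 rad (123.0°). The total great-circle distance is δ·R ≈ 2.147 × 6371 ≈ 13680 km, so the target fraction is f = 10000/13680 ≈ 0.731.
Interpolate at f ≈ 0.731 with slerp weights a = sin((1−f)δ)/sin δ ≈ 0.651, b = sin(fδ)/sin δ ≈ 1.193.
p = a·p₁ + b·p₂ ≈ (-0.067, -0.704, 0.707); φ = arcsin(p_z) ≈ 45.02°, λ = atan2(p_y, p_x) ≈ -95.42°.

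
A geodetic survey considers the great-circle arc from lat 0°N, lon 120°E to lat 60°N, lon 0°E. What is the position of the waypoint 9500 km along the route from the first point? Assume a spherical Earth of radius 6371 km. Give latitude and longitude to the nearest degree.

≈ lat 63°N, lon 40°E

Convert each endpoint to a unit vector on the sphere (x = cos φ cos λ, y = cos φ sin λ, z = sin φ).
The central angle between the endpoints is δ = arccos(p₁·p₂) ≈ 1.823 rad (104.5°). The total great-circle distance is δ·R ≈ 1.823 × 6371 ≈ 11617 km, so the target fraction is f = 9500/11617 ≈ 0.818.
Interpolate at f ≈ 0.818 with slerp weights a = sin((1−f)δ)/sin δ ≈ 0.337, b = sin(fδ)/sin δ ≈ 1.030.
p = a·p₁ + b·p₂ ≈ (0.346, 0.292, 0.892); φ = arcsin(p_z) ≈ 63.07°, λ = atan2(p_y, p_x) ≈ 40.12°.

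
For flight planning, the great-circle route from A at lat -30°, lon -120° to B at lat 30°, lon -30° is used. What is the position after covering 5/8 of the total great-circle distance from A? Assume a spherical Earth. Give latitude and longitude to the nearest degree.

Write both endpoints as unit vectors p₁, p₂ with components (cos φ cos λ, cos φ sin λ, sin φ).
The central angle between the endpoints is δ = arccos(p₁·p₂) ≈ 1.823 rad (104.5°).
Interpolate at f = 5/8 with slerp weights a = sin((1−f)δ)/sin δ ≈ 0.652, b = sin(fδ)/sin δ ≈ 0.938.
p = a·p₁ + b·p₂ ≈ (0.421, -0.896, 0.143); φ = arcsin(p_z) ≈ 8.22°, λ = atan2(p_y, p_x) ≈ -64.81°.

≈ lat 8°, lon -65°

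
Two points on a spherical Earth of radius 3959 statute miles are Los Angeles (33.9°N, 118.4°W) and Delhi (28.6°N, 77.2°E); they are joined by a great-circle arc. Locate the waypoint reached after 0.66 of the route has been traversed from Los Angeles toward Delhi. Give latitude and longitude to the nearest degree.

Write both endpoints as unit vectors p₁, p₂ with components (cos φ cos λ, cos φ sin λ, sin φ).
The central angle between the endpoints is δ = arccos(p₁·p₂) ≈ 2.021 rad (115.8°).
Interpolate at f = 0.66 with slerp weights a = sin((1−f)δ)/sin δ ≈ 0.704, b = sin(fδ)/sin δ ≈ 1.079.
p = a·p₁ + b·p₂ ≈ (-0.068, 0.410, 0.910); φ = arcsin(p_z) ≈ 65.45°, λ = atan2(p_y, p_x) ≈ 99.43°.

≈ 65°N, 99°E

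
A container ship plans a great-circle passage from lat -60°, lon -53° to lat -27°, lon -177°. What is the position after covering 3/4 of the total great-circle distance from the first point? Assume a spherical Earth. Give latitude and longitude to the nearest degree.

Convert each endpoint to a unit vector on the sphere (x = cos φ cos λ, y = cos φ sin λ, z = sin φ).
The central angle between the endpoints is δ = arccos(p₁·p₂) ≈ 1.426 rad (81.7°).
Interpolate at f = 3/4 with slerp weights a = sin((1−f)δ)/sin δ ≈ 0.353, b = sin(fδ)/sin δ ≈ 0.886.
p = a·p₁ + b·p₂ ≈ (-0.682, -0.182, -0.708); φ = arcsin(p_z) ≈ -45.06°, λ = atan2(p_y, p_x) ≈ -165.05°.

≈ lat -45°, lon -165°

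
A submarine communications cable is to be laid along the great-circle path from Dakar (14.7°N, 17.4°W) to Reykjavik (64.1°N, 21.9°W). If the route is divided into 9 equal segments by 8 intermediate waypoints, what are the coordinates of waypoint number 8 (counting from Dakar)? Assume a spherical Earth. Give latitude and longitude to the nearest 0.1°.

Write both endpoints as unit vectors p₁, p₂ with components (cos φ cos λ, cos φ sin λ, sin φ).
The central angle between the endpoints is δ = arccos(p₁·p₂) ≈ 0.864 rad (49.5°).
Interpolate at f = 8/9 with slerp weights a = sin((1−f)δ)/sin δ ≈ 0.126, b = sin(fδ)/sin δ ≈ 0.914.
p = a·p₁ + b·p₂ ≈ (0.487, -0.185, 0.854); φ = arcsin(p_z) ≈ 58.62°, λ = atan2(p_y, p_x) ≈ -20.85°.

≈ 58.6°N, 20.8°W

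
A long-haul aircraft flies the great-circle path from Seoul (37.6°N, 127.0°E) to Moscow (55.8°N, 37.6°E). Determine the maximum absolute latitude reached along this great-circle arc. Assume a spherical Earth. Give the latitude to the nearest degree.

≈ 59°N

The great circle lies in the plane with unit normal n̂ = (p₁ × p₂)/|p₁ × p₂|.
Here n̂_z ≈ -0.517; the vertex latitude is φ_max = arccos|n̂_z| ≈ 58.8°.
Check via Clairaut: cos φ_max = |cos φ₁| · sin C = cos(37.6°)·sin(40.8°) ≈ 0.517, again giving ≈ 58.8°.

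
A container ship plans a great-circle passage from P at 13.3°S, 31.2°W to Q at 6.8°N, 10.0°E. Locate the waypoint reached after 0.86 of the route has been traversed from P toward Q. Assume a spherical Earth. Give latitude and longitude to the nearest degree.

≈ 4°N, 4°E

Write both endpoints as unit vectors p₁, p₂ with components (cos φ cos λ, cos φ sin λ, sin φ).
The central angle between the endpoints is δ = arccos(p₁·p₂) ≈ 0.796 rad (45.6°).
Interpolate at f = 0.86 with slerp weights a = sin((1−f)δ)/sin δ ≈ 0.156, b = sin(fδ)/sin δ ≈ 0.885.
p = a·p₁ + b·p₂ ≈ (0.995, 0.074, 0.069); φ = arcsin(p_z) ≈ 3.96°, λ = atan2(p_y, p_x) ≈ 4.26°.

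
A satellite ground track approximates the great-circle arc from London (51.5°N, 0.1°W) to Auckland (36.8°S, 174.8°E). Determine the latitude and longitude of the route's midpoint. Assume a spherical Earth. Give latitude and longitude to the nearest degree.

≈ 44°N, 158°E

Write both endpoints as unit vectors p₁, p₂ with components (cos φ cos λ, cos φ sin λ, sin φ).
The central angle between the endpoints is δ = arccos(p₁·p₂) ≈ 2.877 rad (164.9°).
Interpolate at f = 1/2 with slerp weights a = sin((1−f)δ)/sin δ ≈ 3.796, b = sin(fδ)/sin δ ≈ 3.796.
p = a·p₁ + b·p₂ ≈ (-0.664, 0.271, 0.697); φ = arcsin(p_z) ≈ 44.17°, λ = atan2(p_y, p_x) ≈ 157.77°.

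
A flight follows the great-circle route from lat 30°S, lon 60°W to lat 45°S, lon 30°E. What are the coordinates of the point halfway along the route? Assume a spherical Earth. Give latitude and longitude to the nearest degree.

Write both endpoints as unit vectors p₁, p₂ with components (cos φ cos λ, cos φ sin λ, sin φ).
The central angle between the endpoints is δ = arccos(p₁·p₂) ≈ 1.209 rad (69.3°).
Interpolate at f = 1/2 with slerp weights a = sin((1−f)δ)/sin δ ≈ 0.608, b = sin(fδ)/sin δ ≈ 0.608.
p = a·p₁ + b·p₂ ≈ (0.635, -0.241, -0.734); φ = arcsin(p_z) ≈ -47.19°, λ = atan2(p_y, p_x) ≈ -20.77°.

≈ lat 47°S, lon 21°W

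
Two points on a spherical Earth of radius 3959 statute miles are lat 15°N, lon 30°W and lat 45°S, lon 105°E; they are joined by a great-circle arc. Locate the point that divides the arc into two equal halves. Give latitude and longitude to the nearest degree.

Convert each endpoint to a unit vector on the sphere (x = cos φ cos λ, y = cos φ sin λ, z = sin φ).
The central angle between the endpoints is δ = arccos(p₁·p₂) ≈ 2.300 rad (131.8°).
Interpolate at f = 1/2 with slerp weights a = sin((1−f)δ)/sin δ ≈ 1.223, b = sin(fδ)/sin δ ≈ 1.223.
p = a·p₁ + b·p₂ ≈ (0.800, 0.245, -0.548); φ = arcsin(p_z) ≈ -33.26°, λ = atan2(p_y, p_x) ≈ 17.02°.

≈ lat 33°S, lon 17°E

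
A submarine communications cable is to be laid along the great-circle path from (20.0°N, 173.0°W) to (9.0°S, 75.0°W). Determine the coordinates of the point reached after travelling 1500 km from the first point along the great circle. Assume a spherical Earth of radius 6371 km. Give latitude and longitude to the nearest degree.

≈ (18°N, 159°W)

Write both endpoints as unit vectors p₁, p₂ with components (cos φ cos λ, cos φ sin λ, sin φ).
The central angle between the endpoints is δ = arccos(p₁·p₂) ≈ 1.755 rad (100.5°). The total great-circle distance is δ·R ≈ 1.755 × 6371 ≈ 11178 km, so the target fraction is f = 1500/11178 ≈ 0.134.
Interpolate at f ≈ 0.134 with slerp weights a = sin((1−f)δ)/sin δ ≈ 1.016, b = sin(fδ)/sin δ ≈ 0.237.
p = a·p₁ + b·p₂ ≈ (-0.887, -0.343, 0.310); φ = arcsin(p_z) ≈ 18.08°, λ = atan2(p_y, p_x) ≈ -158.87°.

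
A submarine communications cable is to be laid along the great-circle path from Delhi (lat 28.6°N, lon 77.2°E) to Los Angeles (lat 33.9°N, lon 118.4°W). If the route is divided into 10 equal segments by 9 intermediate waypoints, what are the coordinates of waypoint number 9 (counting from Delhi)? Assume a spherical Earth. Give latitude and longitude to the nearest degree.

Write both endpoints as unit vectors p₁, p₂ with components (cos φ cos λ, cos φ sin λ, sin φ).
The central angle between the endpoints is δ = arccos(p₁·p₂) ≈ 2.021 rad (115.8°).
Interpolate at f = 9/10 with slerp weights a = sin((1−f)δ)/sin δ ≈ 0.223, b = sin(fδ)/sin δ ≈ 1.077.
p = a·p₁ + b·p₂ ≈ (-0.382, -0.595, 0.707); φ = arcsin(p_z) ≈ 45.00°, λ = atan2(p_y, p_x) ≈ -122.67°.

≈ lat 45°N, lon 123°W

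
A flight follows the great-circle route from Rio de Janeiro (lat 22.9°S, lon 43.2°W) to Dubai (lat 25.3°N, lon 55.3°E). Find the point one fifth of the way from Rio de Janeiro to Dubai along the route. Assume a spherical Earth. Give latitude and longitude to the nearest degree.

From cos δ = sin φ₁ sin φ₂ + cos φ₁ cos φ₂ cos Δλ, the central angle is δ ≈ 1.864 rad (106.8°).
Interpolate at f = 1/5 with slerp weights a = sin((1−f)δ)/sin δ ≈ 1.041, b = sin(fδ)/sin δ ≈ 0.381.
p = a·p₁ + b·p₂ ≈ (0.895, -0.374, -0.243); φ = arcsin(p_z) ≈ -14.04°, λ = atan2(p_y, p_x) ≈ -22.67°.

≈ lat 14°S, lon 23°W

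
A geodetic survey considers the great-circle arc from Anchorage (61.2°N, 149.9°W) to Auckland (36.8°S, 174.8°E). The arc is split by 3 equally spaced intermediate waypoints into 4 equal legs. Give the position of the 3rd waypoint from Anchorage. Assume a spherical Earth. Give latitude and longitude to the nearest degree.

≈ 12°S, 178°W

Write both endpoints as unit vectors p₁, p₂ with components (cos φ cos λ, cos φ sin λ, sin φ).
The central angle between the endpoints is δ = arccos(p₁·p₂) ≈ 1.782 rad (102.1°).
Interpolate at f = 3/4 with slerp weights a = sin((1−f)δ)/sin δ ≈ 0.441, b = sin(fδ)/sin δ ≈ 0.995.
p = a·p₁ + b·p₂ ≈ (-0.977, -0.034, -0.210); φ = arcsin(p_z) ≈ -12.10°, λ = atan2(p_y, p_x) ≈ -177.99°.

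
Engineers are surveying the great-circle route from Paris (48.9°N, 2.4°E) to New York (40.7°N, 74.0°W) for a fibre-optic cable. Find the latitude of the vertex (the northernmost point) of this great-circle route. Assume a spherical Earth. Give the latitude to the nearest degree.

The great circle lies in the plane with unit normal n̂ = (p₁ × p₂)/|p₁ × p₂|.
Here n̂_z ≈ -0.610; the vertex latitude is φ_max = arccos|n̂_z| ≈ 52.4°.

≈ 52°N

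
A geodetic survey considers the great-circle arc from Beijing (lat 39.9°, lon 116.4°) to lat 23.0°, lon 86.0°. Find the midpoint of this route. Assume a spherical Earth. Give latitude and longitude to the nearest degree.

Convert each endpoint to a unit vector on the sphere (x = cos φ cos λ, y = cos φ sin λ, z = sin φ).
The central angle between the endpoints is δ = arccos(p₁·p₂) ≈ 0.536 rad (30.7°).
Interpolate at f = 1/2 with slerp weights a = sin((1−f)δ)/sin δ ≈ 0.519, b = sin(fδ)/sin δ ≈ 0.519.
p = a·p₁ + b·p₂ ≈ (-0.144, 0.832, 0.535); φ = arcsin(p_z) ≈ 32.36°, λ = atan2(p_y, p_x) ≈ 99.79°.

≈ lat 32°, lon 100°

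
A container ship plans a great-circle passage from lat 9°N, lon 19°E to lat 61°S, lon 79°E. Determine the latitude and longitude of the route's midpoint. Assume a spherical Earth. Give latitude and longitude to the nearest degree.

The haversine formula gives a central angle δ ≈ 1.468 rad (84.1°) between the endpoints.
Interpolate at f = 1/2 with slerp weights a = sin((1−f)δ)/sin δ ≈ 0.673, b = sin(fδ)/sin δ ≈ 0.673.
p = a·p₁ + b·p₂ ≈ (0.691, 0.537, -0.484); φ = arcsin(p_z) ≈ -28.92°, λ = atan2(p_y, p_x) ≈ 37.85°.

≈ lat 29°S, lon 38°E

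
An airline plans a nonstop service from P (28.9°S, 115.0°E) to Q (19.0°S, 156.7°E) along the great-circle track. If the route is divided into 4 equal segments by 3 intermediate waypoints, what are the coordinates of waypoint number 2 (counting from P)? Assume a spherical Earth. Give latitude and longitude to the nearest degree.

≈ (25°S, 137°E)

Convert each endpoint to a unit vector on the sphere (x = cos φ cos λ, y = cos φ sin λ, z = sin φ).
The central angle between the endpoints is δ = arccos(p₁·p₂) ≈ 0.683 rad (39.2°).
Interpolate at f = 2/4 with slerp weights a = sin((1−f)δ)/sin δ ≈ 0.531, b = sin(fδ)/sin δ ≈ 0.531.
p = a·p₁ + b·p₂ ≈ (-0.657, 0.620, -0.429); φ = arcsin(p_z) ≈ -25.42°, λ = atan2(p_y, p_x) ≈ 136.69°.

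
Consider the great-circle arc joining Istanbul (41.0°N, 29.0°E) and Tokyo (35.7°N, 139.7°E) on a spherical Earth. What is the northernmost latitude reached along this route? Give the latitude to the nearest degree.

The great circle lies in the plane with unit normal n̂ = (p₁ × p₂)/|p₁ × p₂|.
Here n̂_z ≈ +0.581; the vertex latitude is φ_max = arccos|n̂_z| ≈ 54.5°.

≈ 54°N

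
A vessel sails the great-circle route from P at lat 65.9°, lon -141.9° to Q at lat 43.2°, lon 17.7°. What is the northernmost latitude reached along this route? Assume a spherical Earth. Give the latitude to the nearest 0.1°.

≈ 83.7°

The great circle lies in the plane with unit normal n̂ = (p₁ × p₂)/|p₁ × p₂|.
Here n̂_z ≈ +0.111; the vertex latitude is φ_max = arccos|n̂_z| ≈ 83.7°.
Check via Clairaut: cos φ_max = |cos φ₁| · sin C = cos(65.9°)·sin(15.7°) ≈ 0.111, again giving ≈ 83.7°.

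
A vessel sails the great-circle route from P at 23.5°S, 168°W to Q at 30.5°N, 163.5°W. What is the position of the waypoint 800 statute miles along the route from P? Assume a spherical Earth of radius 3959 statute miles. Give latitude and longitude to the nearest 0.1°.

≈ 12.0°S, 167.0°W

Convert each endpoint to a unit vector on the sphere (x = cos φ cos λ, y = cos φ sin λ, z = sin φ).
The central angle between the endpoints is δ = arccos(p₁·p₂) ≈ 0.945 rad (54.2°). The total great-circle distance is δ·R ≈ 0.945 × 3959 ≈ 3743 mi, so the target fraction is f = 800/3743 ≈ 0.214.
Interpolate at f ≈ 0.214 with slerp weights a = sin((1−f)δ)/sin δ ≈ 0.835, b = sin(fδ)/sin δ ≈ 0.248.
p = a·p₁ + b·p₂ ≈ (-0.953, -0.220, -0.207); φ = arcsin(p_z) ≈ -11.96°, λ = atan2(p_y, p_x) ≈ -167.02°.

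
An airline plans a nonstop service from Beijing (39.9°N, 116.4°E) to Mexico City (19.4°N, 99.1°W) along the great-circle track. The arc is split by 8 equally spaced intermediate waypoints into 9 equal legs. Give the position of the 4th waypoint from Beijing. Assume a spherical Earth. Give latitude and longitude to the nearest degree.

Convert each endpoint to a unit vector on the sphere (x = cos φ cos λ, y = cos φ sin λ, z = sin φ).
The central angle between the endpoints is δ = arccos(p₁·p₂) ≈ 1.956 rad (112.1°).
Interpolate at f = 4/9 with slerp weights a = sin((1−f)δ)/sin δ ≈ 0.955, b = sin(fδ)/sin δ ≈ 0.825.
p = a·p₁ + b·p₂ ≈ (-0.449, -0.111, 0.887); φ = arcsin(p_z) ≈ 62.45°, λ = atan2(p_y, p_x) ≈ -166.05°.

≈ (62°N, 166°W)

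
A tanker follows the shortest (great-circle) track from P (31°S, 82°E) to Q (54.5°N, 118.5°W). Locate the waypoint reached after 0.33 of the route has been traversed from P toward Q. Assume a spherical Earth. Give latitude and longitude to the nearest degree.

From cos δ = sin φ₁ sin φ₂ + cos φ₁ cos φ₂ cos Δλ, the central angle is δ ≈ 2.658 rad (152.3°).
Interpolate at f = 0.33 with slerp weights a = sin((1−f)δ)/sin δ ≈ 2.105, b = sin(fδ)/sin δ ≈ 1.655.
p = a·p₁ + b·p₂ ≈ (-0.208, 0.942, 0.263); φ = arcsin(p_z) ≈ 15.27°, λ = atan2(p_y, p_x) ≈ 102.42°.

≈ (15°N, 102°E)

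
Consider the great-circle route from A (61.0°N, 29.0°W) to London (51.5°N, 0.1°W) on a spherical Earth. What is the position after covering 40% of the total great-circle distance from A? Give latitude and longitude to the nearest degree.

The haversine formula gives a central angle δ ≈ 0.322 rad (18.4°) between the endpoints.
Interpolate at f = 0.40 with slerp weights a = sin((1−f)δ)/sin δ ≈ 0.607, b = sin(fδ)/sin δ ≈ 0.406.
p = a·p₁ + b·p₂ ≈ (0.510, -0.143, 0.848); φ = arcsin(p_z) ≈ 58.02°, λ = atan2(p_y, p_x) ≈ -15.67°.

≈ (58°N, 16°W)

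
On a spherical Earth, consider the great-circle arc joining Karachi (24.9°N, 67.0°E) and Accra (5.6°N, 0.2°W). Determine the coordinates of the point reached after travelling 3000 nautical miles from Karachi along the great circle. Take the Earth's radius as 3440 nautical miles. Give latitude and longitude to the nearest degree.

The haversine formula gives a central angle δ ≈ 1.169 rad (67.0°) between the endpoints. The total great-circle distance is δ·R ≈ 1.169 × 3440 ≈ 4022 nmi, so the target fraction is f = 3000/4022 ≈ 0.746.
Interpolate at f ≈ 0.746 with slerp weights a = sin((1−f)δ)/sin δ ≈ 0.318, b = sin(fδ)/sin δ ≈ 0.832.
p = a·p₁ + b·p₂ ≈ (0.941, 0.263, 0.215); φ = arcsin(p_z) ≈ 12.42°, λ = atan2(p_y, p_x) ≈ 15.60°.

≈ 12°N, 16°E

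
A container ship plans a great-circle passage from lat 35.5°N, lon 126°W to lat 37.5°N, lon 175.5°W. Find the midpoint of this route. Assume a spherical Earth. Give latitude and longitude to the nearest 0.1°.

Write both endpoints as unit vectors p₁, p₂ with components (cos φ cos λ, cos φ sin λ, sin φ).
The central angle between the endpoints is δ = arccos(p₁·p₂) ≈ 0.687 rad (39.4°).
Interpolate at f = 1/2 with slerp weights a = sin((1−f)δ)/sin δ ≈ 0.531, b = sin(fδ)/sin δ ≈ 0.531.
p = a·p₁ + b·p₂ ≈ (-0.674, -0.383, 0.632); φ = arcsin(p_z) ≈ 39.17°, λ = atan2(p_y, p_x) ≈ -150.41°.

≈ lat 39.2°N, lon 150.4°W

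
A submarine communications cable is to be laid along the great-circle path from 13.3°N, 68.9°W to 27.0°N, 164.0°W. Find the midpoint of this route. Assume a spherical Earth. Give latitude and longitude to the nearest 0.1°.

The haversine formula gives a central angle δ ≈ 1.543 rad (88.4°) between the endpoints.
Interpolate at f = 1/2 with slerp weights a = sin((1−f)δ)/sin δ ≈ 0.698, b = sin(fδ)/sin δ ≈ 0.698.
p = a·p₁ + b·p₂ ≈ (-0.353, -0.805, 0.477); φ = arcsin(p_z) ≈ 28.50°, λ = atan2(p_y, p_x) ≈ -113.69°.

≈ 28.5°N, 113.7°W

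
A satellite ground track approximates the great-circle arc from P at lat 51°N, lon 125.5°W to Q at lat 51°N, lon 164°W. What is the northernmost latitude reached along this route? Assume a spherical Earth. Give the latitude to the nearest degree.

≈ 53°N

The great circle lies in the plane with unit normal n̂ = (p₁ × p₂)/|p₁ × p₂|.
Here n̂_z ≈ -0.607; the vertex latitude is φ_max = arccos|n̂_z| ≈ 52.6°.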